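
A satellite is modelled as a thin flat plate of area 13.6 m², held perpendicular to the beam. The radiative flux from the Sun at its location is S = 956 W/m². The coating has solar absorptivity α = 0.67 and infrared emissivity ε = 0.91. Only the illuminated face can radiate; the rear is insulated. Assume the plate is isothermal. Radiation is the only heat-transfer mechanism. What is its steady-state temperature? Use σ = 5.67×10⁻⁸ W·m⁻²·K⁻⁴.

At equilibrium, absorbed power = emitted power.
Absorbing cross-section = A = 13.60 m²; emitting surface = A = 13.60 m² (ratio 1).
αS·A_cross = εσ·A_surf·T⁴  ⇒  T⁴ = αS/(ε·1σ).
T⁴ = 0.670·956/(0.91·1·5.67×10⁻⁸) = 1.241×10¹⁰ K⁴.
T = (1.241×10¹⁰)^(1/4).

T ≈ 334 K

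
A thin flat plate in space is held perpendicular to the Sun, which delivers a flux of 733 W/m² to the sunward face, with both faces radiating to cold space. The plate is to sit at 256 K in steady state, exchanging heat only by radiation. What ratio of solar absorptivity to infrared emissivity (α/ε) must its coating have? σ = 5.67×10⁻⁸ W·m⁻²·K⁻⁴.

α/ε ≈ 0.664

Balance: αS·A = εσ·2A·T⁴ ⇒ α/ε = 2σT⁴/S.
α/ε = 2·5.67×10⁻⁸·(256)⁴/733 = 2·5.67×10⁻⁸·4.295×10⁹/733.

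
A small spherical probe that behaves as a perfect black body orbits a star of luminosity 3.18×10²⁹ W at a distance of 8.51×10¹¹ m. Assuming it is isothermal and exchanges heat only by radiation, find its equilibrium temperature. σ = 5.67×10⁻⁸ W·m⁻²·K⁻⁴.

First find the stellar flux at distance d: S = L/(4πd²) = 3.18×10²⁹/(4π·(8.51×10¹¹)²) = 34940 W/m².
For an isothermal sphere, absorbed (1−a)S·πr² = emitted σ·4πr²·T⁴, so T⁴ = (1−a)S/(4σ).
T⁴ = 1.00·34940/(4·5.67×10⁻⁸) = 1.541×10¹¹ K⁴.

T ≈ 627 K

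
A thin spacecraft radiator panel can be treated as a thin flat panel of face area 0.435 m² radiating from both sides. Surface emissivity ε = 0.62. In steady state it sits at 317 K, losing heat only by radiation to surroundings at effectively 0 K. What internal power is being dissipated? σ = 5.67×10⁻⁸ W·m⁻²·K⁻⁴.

P ≈ 309 W

Steady state: P = εσA T⁴.
A = 2·0.435 = 0.8700 m²; T⁴ = (317)⁴ = 1.010×10¹⁰ K⁴.
P = 0.62 × 5.67×10⁻⁸ × 0.8700 × 1.010×10¹⁰.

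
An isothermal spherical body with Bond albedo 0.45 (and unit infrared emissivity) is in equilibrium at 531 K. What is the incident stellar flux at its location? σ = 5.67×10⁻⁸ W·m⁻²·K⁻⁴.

S ≈ 32800 W/m²

(1−a)S·πr² = σ·4πr²·T⁴ ⇒ S = 4σT⁴/(1−a).
S = 4·5.67×10⁻⁸·7.950×10¹⁰/0.550.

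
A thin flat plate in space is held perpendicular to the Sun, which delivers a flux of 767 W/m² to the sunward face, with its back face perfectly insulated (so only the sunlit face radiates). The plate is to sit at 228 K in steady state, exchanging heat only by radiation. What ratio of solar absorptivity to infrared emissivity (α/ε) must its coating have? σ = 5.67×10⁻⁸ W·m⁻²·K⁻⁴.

Balance: αS·A = εσ·1A·T⁴ ⇒ α/ε = σT⁴/S.
α/ε = 5.67×10⁻⁸·(228)⁴/767 = 5.67×10⁻⁸·2.702×10⁹/767.

α/ε ≈ 0.200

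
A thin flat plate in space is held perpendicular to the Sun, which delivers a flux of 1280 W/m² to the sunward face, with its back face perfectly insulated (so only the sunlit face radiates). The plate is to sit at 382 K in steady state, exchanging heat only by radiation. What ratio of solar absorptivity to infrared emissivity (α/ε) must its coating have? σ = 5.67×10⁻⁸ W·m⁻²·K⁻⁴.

Balance: αS·A = εσ·1A·T⁴ ⇒ α/ε = σT⁴/S.
α/ε = 5.67×10⁻⁸·(382)⁴/1280 = 5.67×10⁻⁸·2.129×10¹⁰/1280.

α/ε ≈ 0.943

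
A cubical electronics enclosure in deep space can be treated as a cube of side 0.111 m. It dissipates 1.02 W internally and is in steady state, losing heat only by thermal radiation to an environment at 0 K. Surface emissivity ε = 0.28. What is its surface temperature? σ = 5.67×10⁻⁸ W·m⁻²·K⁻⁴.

Steady state: internal power = radiated power, P = εσA T⁴.
Radiating area A = 6L² = 0.07393 m².
T⁴ = P/(εσA) = 1.02/(0.28·5.67×10⁻⁸·0.07393) = 8.691×10⁸ K⁴.
T = (8.691×10⁸)^(1/4).

T ≈ 172 K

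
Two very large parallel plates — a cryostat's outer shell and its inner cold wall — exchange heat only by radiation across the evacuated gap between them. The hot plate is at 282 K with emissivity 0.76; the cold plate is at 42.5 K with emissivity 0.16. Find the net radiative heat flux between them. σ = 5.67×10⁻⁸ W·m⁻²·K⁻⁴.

For two infinite grey parallel plates, q = σ(T₁⁴ − T₂⁴)/(1/ε₁ + 1/ε₂ − 1).
T₁⁴ − T₂⁴ = 6.324×10⁹ − 3.263×10⁶ = 6.321×10⁹ K⁴.
1/ε₁ + 1/ε₂ − 1 = 1.316 + 6.250 − 1 = 6.566.
q = 5.67×10⁻⁸ × 6.321×10⁹ / 6.566.

q ≈ 54.6 W/m²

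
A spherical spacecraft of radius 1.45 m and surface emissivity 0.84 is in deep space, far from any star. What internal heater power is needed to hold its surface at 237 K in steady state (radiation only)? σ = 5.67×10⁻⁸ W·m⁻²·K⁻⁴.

P ≈ 3970 W

P = εσ·4πr²·T⁴.
4πr² = 26.42 m²; T⁴ = 3.155×10⁹ K⁴.
P = 0.84·5.67×10⁻⁸·26.42·3.155×10⁹.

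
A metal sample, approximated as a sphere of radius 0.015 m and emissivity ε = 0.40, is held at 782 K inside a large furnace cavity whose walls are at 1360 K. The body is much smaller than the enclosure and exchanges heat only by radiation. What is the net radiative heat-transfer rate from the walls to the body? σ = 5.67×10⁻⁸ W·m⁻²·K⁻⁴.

P_net ≈ 195 W

For a small grey body in a large enclosure: P_net = εσA(T_body⁴ − T_wall⁴).
A = 4πr² = 0.002827 m²; T_body⁴ − T_wall⁴ = 3.740×10¹¹ − 3.421×10¹² = -3.047×10¹² K⁴.
|P_net| = 0.40·5.67×10⁻⁸·0.002827·3.047×10¹².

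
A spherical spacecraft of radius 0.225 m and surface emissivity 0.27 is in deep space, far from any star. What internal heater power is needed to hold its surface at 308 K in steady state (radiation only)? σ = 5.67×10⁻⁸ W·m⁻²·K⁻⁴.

P = εσ·4πr²·T⁴.
4πr² = 0.6362 m²; T⁴ = 8.999×10⁹ K⁴.
P = 0.27·5.67×10⁻⁸·0.6362·8.999×10⁹.

P ≈ 87.6 W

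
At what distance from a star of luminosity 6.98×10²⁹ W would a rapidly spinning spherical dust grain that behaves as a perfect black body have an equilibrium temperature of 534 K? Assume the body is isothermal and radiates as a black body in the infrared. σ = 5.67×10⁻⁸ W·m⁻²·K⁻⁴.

For an isothermal black-emitting sphere, (1−a)S·πr² = σ·4πr²·T⁴ ⇒ S = 4σT⁴/(1−a).
S = 4·5.67×10⁻⁸·(534)⁴/1.00 = 18440 W/m².
Flux falls as S = L/(4πd²), so d = √(L/(4πS)) = √(6.98×10²⁹/(4π·18440)).

d ≈ 1.74×10¹² m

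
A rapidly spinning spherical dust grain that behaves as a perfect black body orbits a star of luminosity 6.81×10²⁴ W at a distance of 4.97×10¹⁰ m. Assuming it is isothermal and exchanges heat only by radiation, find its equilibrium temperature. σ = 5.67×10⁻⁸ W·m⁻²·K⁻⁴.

First find the stellar flux at distance d: S = L/(4πd²) = 6.81×10²⁴/(4π·(4.97×10¹⁰)²) = 219.4 W/m².
For an isothermal sphere, absorbed (1−a)S·πr² = emitted σ·4πr²·T⁴, so T⁴ = (1−a)S/(4σ).
T⁴ = 1.00·219.4/(4·5.67×10⁻⁸) = 9.673×10⁸ K⁴.

T ≈ 176 K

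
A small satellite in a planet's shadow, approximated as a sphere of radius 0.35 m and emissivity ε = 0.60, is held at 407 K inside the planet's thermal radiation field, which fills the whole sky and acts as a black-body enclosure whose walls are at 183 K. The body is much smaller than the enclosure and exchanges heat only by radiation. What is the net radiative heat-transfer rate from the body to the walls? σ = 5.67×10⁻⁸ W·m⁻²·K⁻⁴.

P_net ≈ 1380 W

For a small grey body in a large enclosure: P_net = εσA(T_body⁴ − T_wall⁴).
A = 4πr² = 1.539 m²; T_body⁴ − T_wall⁴ = 2.744×10¹⁰ − 1.122×10⁹ = 2.632×10¹⁰ K⁴.
|P_net| = 0.60·5.67×10⁻⁸·1.539·2.632×10¹⁰.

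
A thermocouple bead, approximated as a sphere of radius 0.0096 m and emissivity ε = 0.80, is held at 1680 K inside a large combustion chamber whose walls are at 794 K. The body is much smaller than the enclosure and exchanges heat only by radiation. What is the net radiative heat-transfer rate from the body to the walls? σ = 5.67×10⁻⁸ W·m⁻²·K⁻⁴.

P_net ≈ 398 W

For a small grey body in a large enclosure: P_net = εσA(T_body⁴ − T_wall⁴).
A = 4πr² = 0.001158 m²; T_body⁴ − T_wall⁴ = 7.966×10¹² − 3.974×10¹¹ = 7.568×10¹² K⁴.
|P_net| = 0.80·5.67×10⁻⁸·0.001158·7.568×10¹².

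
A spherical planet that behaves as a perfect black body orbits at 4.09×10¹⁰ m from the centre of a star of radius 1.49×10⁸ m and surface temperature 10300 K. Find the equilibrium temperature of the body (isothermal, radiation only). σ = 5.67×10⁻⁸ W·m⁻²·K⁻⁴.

The star's surface emits σT_*⁴; at distance d the flux is S = σT_*⁴(R_*/d)².
S = 5.67×10⁻⁸·(10300)⁴·(1.49×10⁸/4.09×10¹⁰)² = 8470 W/m².
For an isothermal sphere T⁴ = (1−a)S/(4σ) = 3.734×10¹⁰ K⁴.

T ≈ 440 K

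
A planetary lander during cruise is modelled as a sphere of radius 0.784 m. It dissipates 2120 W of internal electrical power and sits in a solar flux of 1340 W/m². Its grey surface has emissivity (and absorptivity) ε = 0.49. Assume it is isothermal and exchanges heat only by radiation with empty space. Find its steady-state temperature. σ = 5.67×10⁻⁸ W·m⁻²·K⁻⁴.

T ≈ 354 K

At steady state, absorbed solar power + internal power = radiated power.
Absorbed: α·S·A_cross = 0.49·1340·1.931 = 1268 W (cross-section πr²).
Total input = 1268 + 2120 = 3388 W.
Radiated: εσ·A_surf·T⁴ with A_surf = 4πr² = 7.724 m².
T⁴ = 3388/(0.49·5.67×10⁻⁸·7.724) = 1.579×10¹⁰ K⁴.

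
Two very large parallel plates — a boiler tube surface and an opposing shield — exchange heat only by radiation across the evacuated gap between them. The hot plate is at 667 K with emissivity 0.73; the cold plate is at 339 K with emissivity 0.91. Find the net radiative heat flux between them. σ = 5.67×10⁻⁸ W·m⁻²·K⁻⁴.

For two infinite grey parallel plates, q = σ(T₁⁴ − T₂⁴)/(1/ε₁ + 1/ε₂ − 1).
T₁⁴ − T₂⁴ = 1.979×10¹¹ − 1.321×10¹⁰ = 1.847×10¹¹ K⁴.
1/ε₁ + 1/ε₂ − 1 = 1.370 + 1.099 − 1 = 1.469.
q = 5.67×10⁻⁸ × 1.847×10¹¹ / 1.469.

q ≈ 7130 W/m²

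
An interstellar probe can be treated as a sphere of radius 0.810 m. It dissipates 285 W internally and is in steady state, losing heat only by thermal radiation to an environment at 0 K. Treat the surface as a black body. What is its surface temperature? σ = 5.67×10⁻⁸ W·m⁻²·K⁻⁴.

Steady state: internal power = radiated power, P = εσA T⁴.
Radiating area A = 4πr² = 8.245 m².
T⁴ = P/(εσA) = 285/(1.0·5.67×10⁻⁸·8.245) = 6.097×10⁸ K⁴.
T = (6.097×10⁸)^(1/4).

T ≈ 157 K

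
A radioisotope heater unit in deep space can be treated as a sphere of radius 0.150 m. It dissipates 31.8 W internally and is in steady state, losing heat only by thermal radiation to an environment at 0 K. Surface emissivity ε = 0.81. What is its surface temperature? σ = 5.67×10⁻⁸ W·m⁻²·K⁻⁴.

Steady state: internal power = radiated power, P = εσA T⁴.
Radiating area A = 4πr² = 0.2827 m².
T⁴ = P/(εσA) = 31.8/(0.81·5.67×10⁻⁸·0.2827) = 2.449×10⁹ K⁴.
T = (2.449×10⁹)^(1/4).

T ≈ 222 K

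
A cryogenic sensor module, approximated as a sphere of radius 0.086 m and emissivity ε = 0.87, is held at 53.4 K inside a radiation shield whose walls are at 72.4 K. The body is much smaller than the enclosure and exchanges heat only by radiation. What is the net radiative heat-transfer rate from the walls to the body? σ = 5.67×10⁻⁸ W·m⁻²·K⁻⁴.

For a small grey body in a large enclosure: P_net = εσA(T_body⁴ − T_wall⁴).
A = 4πr² = 0.09294 m²; T_body⁴ − T_wall⁴ = 8.131×10⁶ − 2.748×10⁷ = -1.934×10⁷ K⁴.
|P_net| = 0.87·5.67×10⁻⁸·0.09294·1.934×10⁷.

P_net ≈ 0.0887 W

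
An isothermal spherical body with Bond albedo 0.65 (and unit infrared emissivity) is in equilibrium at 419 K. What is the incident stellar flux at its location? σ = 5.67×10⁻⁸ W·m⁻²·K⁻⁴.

S ≈ 20000 W/m²

(1−a)S·πr² = σ·4πr²·T⁴ ⇒ S = 4σT⁴/(1−a).
S = 4·5.67×10⁻⁸·3.082×10¹⁰/0.350.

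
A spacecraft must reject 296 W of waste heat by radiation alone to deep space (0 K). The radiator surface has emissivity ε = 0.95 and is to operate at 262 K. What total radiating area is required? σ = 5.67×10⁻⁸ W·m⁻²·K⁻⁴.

A ≈ 1.17 m²

P = εσA T⁴ ⇒ A = P/(εσT⁴).
T⁴ = 4.712×10⁹ K⁴.
A = 296/(0.95 × 5.67×10⁻⁸ × 4.712×10⁹).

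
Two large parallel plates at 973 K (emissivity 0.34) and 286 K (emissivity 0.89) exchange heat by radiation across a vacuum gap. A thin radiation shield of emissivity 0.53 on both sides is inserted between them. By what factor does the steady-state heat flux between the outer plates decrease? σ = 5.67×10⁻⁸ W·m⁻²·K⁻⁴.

Without shield: q₀ = σΔ(T⁴)/(1/ε₁+1/ε₂−1) with denominator 3.065.
With shield the two gaps are in series; the resistances add: (1/ε₁+1/ε_s−1)+(1/ε_s+1/ε₂−1) = 3.828+2.010 = 5.838.
Heat-flux ratio q₀/q = 5.838/3.065.

factor ≈ 1.90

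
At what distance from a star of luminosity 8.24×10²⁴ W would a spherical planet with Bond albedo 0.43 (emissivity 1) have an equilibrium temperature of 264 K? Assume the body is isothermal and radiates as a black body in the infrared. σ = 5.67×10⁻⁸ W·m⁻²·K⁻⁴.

d ≈ 1.84×10¹⁰ m

For an isothermal black-emitting sphere, (1−a)S·πr² = σ·4πr²·T⁴ ⇒ S = 4σT⁴/(1−a).
S = 4·5.67×10⁻⁸·(264)⁴/0.570 = 1933 W/m².
Flux falls as S = L/(4πd²), so d = √(L/(4πS)) = √(8.24×10²⁴/(4π·1933)).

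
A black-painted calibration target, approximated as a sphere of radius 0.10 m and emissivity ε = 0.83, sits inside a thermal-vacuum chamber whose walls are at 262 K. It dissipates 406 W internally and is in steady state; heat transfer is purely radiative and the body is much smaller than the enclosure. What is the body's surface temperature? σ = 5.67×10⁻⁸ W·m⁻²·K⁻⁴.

For a small grey body in a large enclosure, net radiated power = εσA(T⁴ − T_w⁴).
Steady state: P = εσA(T⁴ − T_w⁴) with A = 4πr² = 0.1257 m².
T⁴ = P/(εσA) + T_w⁴ = 406/(0.83·5.67×10⁻⁸·0.1257) + (262)⁴
    = 6.865×10¹⁰ + 4.712×10⁹ = 7.336×10¹⁰ K⁴.

T ≈ 520 K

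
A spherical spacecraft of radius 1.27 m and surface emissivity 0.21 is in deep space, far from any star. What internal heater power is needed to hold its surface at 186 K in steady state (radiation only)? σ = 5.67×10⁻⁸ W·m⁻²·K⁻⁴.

P = εσ·4πr²·T⁴.
4πr² = 20.27 m²; T⁴ = 1.197×10⁹ K⁴.
P = 0.21·5.67×10⁻⁸·20.27·1.197×10⁹.

P ≈ 289 W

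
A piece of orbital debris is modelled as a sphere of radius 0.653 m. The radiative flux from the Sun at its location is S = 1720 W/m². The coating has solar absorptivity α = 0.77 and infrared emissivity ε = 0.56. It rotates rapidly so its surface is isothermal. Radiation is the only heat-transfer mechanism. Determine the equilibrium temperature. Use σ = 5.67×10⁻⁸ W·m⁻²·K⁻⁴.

At equilibrium, absorbed power = emitted power.
Absorbing cross-section = πr² = 1.340 m²; emitting surface = 4πr² = 5.358 m² (ratio 4).
αS·A_cross = εσ·A_surf·T⁴  ⇒  T⁴ = αS/(ε·4σ).
T⁴ = 0.770·1720/(0.56·4·5.67×10⁻⁸) = 1.043×10¹⁰ K⁴.
T = (1.043×10¹⁰)^(1/4).

T ≈ 320 K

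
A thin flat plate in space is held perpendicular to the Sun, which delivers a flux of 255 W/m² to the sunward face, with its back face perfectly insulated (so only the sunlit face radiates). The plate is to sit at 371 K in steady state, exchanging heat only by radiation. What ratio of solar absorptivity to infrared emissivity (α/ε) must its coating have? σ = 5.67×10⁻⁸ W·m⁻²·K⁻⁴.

Balance: αS·A = εσ·1A·T⁴ ⇒ α/ε = σT⁴/S.
α/ε = 5.67×10⁻⁸·(371)⁴/255 = 5.67×10⁻⁸·1.895×10¹⁰/255.

α/ε ≈ 4.21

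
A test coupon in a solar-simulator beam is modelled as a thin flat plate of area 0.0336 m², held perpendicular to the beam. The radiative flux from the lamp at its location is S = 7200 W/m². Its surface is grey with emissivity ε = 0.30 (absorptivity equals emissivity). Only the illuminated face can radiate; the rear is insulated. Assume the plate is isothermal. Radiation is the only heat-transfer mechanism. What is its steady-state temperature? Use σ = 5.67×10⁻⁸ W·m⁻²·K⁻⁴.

T ≈ 597 K

At equilibrium, absorbed power = emitted power.
Absorbing cross-section = A = 0.03360 m²; emitting surface = A = 0.03360 m² (ratio 1).
εS·A_cross = εσ·A_surf·T⁴  ⇒  T⁴ = S/(1σ)   (ε cancels).
T⁴ = 7200/(1·5.67×10⁻⁸) = 1.270×10¹¹ K⁴.
T = (1.270×10¹¹)^(1/4).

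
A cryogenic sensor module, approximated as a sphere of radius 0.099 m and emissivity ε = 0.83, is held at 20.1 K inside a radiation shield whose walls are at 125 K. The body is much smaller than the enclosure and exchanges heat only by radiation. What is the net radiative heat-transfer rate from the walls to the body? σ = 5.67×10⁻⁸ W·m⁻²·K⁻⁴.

P_net ≈ 1.41 W

For a small grey body in a large enclosure: P_net = εσA(T_body⁴ − T_wall⁴).
A = 4πr² = 0.1232 m²; T_body⁴ − T_wall⁴ = 1.632×10⁵ − 2.441×10⁸ = -2.440×10⁸ K⁴.
|P_net| = 0.83·5.67×10⁻⁸·0.1232·2.440×10⁸.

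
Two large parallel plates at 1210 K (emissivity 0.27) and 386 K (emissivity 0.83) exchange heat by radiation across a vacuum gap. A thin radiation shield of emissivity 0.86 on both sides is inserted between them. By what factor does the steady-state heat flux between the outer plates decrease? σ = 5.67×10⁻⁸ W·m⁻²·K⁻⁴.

factor ≈ 1.34

Without shield: q₀ = σΔ(T⁴)/(1/ε₁+1/ε₂−1) with denominator 3.909.
With shield the two gaps are in series; the resistances add: (1/ε₁+1/ε_s−1)+(1/ε_s+1/ε₂−1) = 3.866+1.368 = 5.234.
Heat-flux ratio q₀/q = 5.234/3.909.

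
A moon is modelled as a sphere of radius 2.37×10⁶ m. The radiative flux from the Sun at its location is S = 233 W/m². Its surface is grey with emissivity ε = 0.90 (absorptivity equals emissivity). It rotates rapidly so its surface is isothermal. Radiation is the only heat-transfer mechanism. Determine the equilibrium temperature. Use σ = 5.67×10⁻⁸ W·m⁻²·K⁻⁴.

T ≈ 179 K

At equilibrium, absorbed power = emitted power.
Absorbing cross-section = πr² = 1.765×10¹³ m²; emitting surface = 4πr² = 7.058×10¹³ m² (ratio 4).
εS·A_cross = εσ·A_surf·T⁴  ⇒  T⁴ = S/(4σ)   (ε cancels).
T⁴ = 233/(4·5.67×10⁻⁸) = 1.027×10⁹ K⁴.
T = (1.027×10⁹)^(1/4).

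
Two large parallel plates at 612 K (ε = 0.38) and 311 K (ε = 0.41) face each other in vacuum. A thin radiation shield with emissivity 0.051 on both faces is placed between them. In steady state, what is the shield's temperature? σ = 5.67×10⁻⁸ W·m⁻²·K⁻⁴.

T_s ≈ 522 K

In steady state the net flux on the hot side equals that on the cold side.
σ(T₁⁴−T_s⁴)/D₁ = σ(T_s⁴−T₂⁴)/D₂, with D₁ = 1/ε₁+1/ε_s−1 = 21.24, D₂ = 1/ε_s+1/ε₂−1 = 21.05.
Solve for T_s⁴: T_s⁴ = (D₂·T₁⁴ + D₁·T₂⁴)/(D₁+D₂) = 7.452×10¹⁰ K⁴.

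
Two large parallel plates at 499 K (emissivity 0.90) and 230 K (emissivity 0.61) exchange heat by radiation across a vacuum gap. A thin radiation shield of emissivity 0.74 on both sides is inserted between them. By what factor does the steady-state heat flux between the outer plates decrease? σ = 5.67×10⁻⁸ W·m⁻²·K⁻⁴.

Without shield: q₀ = σΔ(T⁴)/(1/ε₁+1/ε₂−1) with denominator 1.750.
With shield the two gaps are in series; the resistances add: (1/ε₁+1/ε_s−1)+(1/ε_s+1/ε₂−1) = 1.462+1.991 = 3.453.
Heat-flux ratio q₀/q = 3.453/1.750.

factor ≈ 1.97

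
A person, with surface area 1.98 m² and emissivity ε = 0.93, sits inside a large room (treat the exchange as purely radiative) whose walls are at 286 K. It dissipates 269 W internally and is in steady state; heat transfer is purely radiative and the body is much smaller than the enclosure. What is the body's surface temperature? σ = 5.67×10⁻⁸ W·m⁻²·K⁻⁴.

T ≈ 310 K

For a small grey body in a large enclosure, net radiated power = εσA(T⁴ − T_w⁴).
Steady state: P = εσA(T⁴ − T_w⁴) with A = 1.98 m².
T⁴ = P/(εσA) + T_w⁴ = 269/(0.93·5.67×10⁻⁸·1.980) + (286)⁴
    = 2.576×10⁹ + 6.691×10⁹ = 9.267×10⁹ K⁴.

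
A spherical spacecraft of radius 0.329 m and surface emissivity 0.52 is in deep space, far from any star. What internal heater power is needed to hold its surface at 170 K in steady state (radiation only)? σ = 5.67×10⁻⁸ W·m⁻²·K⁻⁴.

P = εσ·4πr²·T⁴.
4πr² = 1.360 m²; T⁴ = 8.352×10⁸ K⁴.
P = 0.52·5.67×10⁻⁸·1.360·8.352×10⁸.

P ≈ 33.5 W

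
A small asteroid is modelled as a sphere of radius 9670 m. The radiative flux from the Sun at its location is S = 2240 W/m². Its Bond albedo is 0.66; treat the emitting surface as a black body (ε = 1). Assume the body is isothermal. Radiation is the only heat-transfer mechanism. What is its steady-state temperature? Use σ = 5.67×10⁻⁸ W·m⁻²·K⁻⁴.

At equilibrium, absorbed power = emitted power.
Absorbing cross-section = πr² = 2.938×10⁸ m²; emitting surface = 4πr² = 1.175×10⁹ m² (ratio 4).
(1−a)S·A_cross = εσ·A_surf·T⁴  ⇒  T⁴ = (1−a)S/(4σ).
T⁴ = 0.340·2240/(4·5.67×10⁻⁸) = 3.358×10⁹ K⁴.
T = (3.358×10⁹)^(1/4).

T ≈ 241 K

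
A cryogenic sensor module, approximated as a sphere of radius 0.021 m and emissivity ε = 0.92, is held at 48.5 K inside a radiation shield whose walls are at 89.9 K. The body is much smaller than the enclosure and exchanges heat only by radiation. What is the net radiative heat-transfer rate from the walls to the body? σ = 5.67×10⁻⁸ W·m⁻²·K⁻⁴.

For a small grey body in a large enclosure: P_net = εσA(T_body⁴ − T_wall⁴).
A = 4πr² = 0.005542 m²; T_body⁴ − T_wall⁴ = 5.533×10⁶ − 6.532×10⁷ = -5.979×10⁷ K⁴.
|P_net| = 0.92·5.67×10⁻⁸·0.005542·5.979×10⁷.

P_net ≈ 0.0173 W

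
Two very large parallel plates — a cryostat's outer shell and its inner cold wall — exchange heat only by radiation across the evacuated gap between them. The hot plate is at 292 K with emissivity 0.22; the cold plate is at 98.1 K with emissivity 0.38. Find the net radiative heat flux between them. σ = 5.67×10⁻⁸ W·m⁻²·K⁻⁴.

For two infinite grey parallel plates, q = σ(T₁⁴ − T₂⁴)/(1/ε₁ + 1/ε₂ − 1).
T₁⁴ − T₂⁴ = 7.270×10⁹ − 9.261×10⁷ = 7.177×10⁹ K⁴.
1/ε₁ + 1/ε₂ − 1 = 4.545 + 2.632 − 1 = 6.177.
q = 5.67×10⁻⁸ × 7.177×10⁹ / 6.177.

q ≈ 65.9 W/m²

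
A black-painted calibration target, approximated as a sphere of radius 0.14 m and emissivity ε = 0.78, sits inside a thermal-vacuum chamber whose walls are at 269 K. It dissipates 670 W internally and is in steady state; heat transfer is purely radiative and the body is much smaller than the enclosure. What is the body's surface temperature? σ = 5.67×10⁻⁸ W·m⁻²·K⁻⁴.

T ≈ 508 K

For a small grey body in a large enclosure, net radiated power = εσA(T⁴ − T_w⁴).
Steady state: P = εσA(T⁴ − T_w⁴) with A = 4πr² = 0.2463 m².
T⁴ = P/(εσA) + T_w⁴ = 670/(0.78·5.67×10⁻⁸·0.2463) + (269)⁴
    = 6.151×10¹⁰ + 5.236×10⁹ = 6.674×10¹⁰ K⁴.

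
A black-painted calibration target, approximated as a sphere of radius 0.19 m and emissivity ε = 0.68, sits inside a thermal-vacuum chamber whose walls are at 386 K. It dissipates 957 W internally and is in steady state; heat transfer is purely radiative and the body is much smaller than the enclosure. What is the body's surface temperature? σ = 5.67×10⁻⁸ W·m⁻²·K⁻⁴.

T ≈ 527 K

For a small grey body in a large enclosure, net radiated power = εσA(T⁴ − T_w⁴).
Steady state: P = εσA(T⁴ − T_w⁴) with A = 4πr² = 0.4536 m².
T⁴ = P/(εσA) + T_w⁴ = 957/(0.68·5.67×10⁻⁸·0.4536) + (386)⁴
    = 5.471×10¹⁰ + 2.220×10¹⁰ = 7.691×10¹⁰ K⁴.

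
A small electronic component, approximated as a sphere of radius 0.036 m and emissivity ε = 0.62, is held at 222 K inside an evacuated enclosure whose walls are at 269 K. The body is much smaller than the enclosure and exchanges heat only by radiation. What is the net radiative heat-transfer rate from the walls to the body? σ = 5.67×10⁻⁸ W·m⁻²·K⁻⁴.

P_net ≈ 1.61 W

For a small grey body in a large enclosure: P_net = εσA(T_body⁴ − T_wall⁴).
A = 4πr² = 0.01629 m²; T_body⁴ − T_wall⁴ = 2.429×10⁹ − 5.236×10⁹ = -2.807×10⁹ K⁴.
|P_net| = 0.62·5.67×10⁻⁸·0.01629·2.807×10⁹.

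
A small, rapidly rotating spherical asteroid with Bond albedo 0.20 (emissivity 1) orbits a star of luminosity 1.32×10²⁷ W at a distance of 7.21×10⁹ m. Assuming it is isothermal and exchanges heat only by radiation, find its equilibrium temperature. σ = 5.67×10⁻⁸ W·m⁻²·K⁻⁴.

T ≈ 1630 K

First find the stellar flux at distance d: S = L/(4πd²) = 1.32×10²⁷/(4π·(7.21×10⁹)²) = 2.021×10⁶ W/m².
For an isothermal sphere, absorbed (1−a)S·πr² = emitted σ·4πr²·T⁴, so T⁴ = (1−a)S/(4σ).
T⁴ = 0.800·2.021×10⁶/(4·5.67×10⁻⁸) = 7.128×10¹² K⁴.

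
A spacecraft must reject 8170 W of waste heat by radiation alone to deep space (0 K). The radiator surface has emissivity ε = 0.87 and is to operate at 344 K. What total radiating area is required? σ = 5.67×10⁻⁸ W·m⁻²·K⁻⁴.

P = εσA T⁴ ⇒ A = P/(εσT⁴).
T⁴ = 1.400×10¹⁰ K⁴.
A = 8170/(0.87 × 5.67×10⁻⁸ × 1.400×10¹⁰).

A ≈ 11.8 m²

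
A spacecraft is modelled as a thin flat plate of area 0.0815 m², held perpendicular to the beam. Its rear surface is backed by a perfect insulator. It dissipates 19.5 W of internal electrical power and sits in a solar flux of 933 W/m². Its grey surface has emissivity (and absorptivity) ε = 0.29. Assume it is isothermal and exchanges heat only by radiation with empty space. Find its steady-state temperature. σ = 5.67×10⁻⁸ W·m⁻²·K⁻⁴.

At steady state, absorbed solar power + internal power = radiated power.
Absorbed: α·S·A_cross = 0.29·933·0.08150 = 22.05 W (cross-section A).
Total input = 22.05 + 19.5 = 41.55 W.
Radiated: εσ·A_surf·T⁴ with A_surf = A = 0.08150 m².
T⁴ = 41.55/(0.29·5.67×10⁻⁸·0.08150) = 3.101×10¹⁰ K⁴.

T ≈ 420 K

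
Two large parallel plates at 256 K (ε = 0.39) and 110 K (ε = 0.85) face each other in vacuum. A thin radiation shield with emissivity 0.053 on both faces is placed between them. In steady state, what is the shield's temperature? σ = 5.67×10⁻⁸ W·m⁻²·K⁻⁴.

In steady state the net flux on the hot side equals that on the cold side.
σ(T₁⁴−T_s⁴)/D₁ = σ(T_s⁴−T₂⁴)/D₂, with D₁ = 1/ε₁+1/ε_s−1 = 20.43, D₂ = 1/ε_s+1/ε₂−1 = 19.04.
Solve for T_s⁴: T_s⁴ = (D₂·T₁⁴ + D₁·T₂⁴)/(D₁+D₂) = 2.148×10⁹ K⁴.

T_s ≈ 215 K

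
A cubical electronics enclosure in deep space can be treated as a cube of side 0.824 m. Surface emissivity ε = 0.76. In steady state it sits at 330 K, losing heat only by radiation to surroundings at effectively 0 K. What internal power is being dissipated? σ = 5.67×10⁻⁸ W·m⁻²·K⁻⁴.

Steady state: P = εσA T⁴.
A = 6L² = 4.074 m²; T⁴ = (330)⁴ = 1.186×10¹⁰ K⁴.
P = 0.76 × 5.67×10⁻⁸ × 4.074 × 1.186×10¹⁰.

P ≈ 2080 W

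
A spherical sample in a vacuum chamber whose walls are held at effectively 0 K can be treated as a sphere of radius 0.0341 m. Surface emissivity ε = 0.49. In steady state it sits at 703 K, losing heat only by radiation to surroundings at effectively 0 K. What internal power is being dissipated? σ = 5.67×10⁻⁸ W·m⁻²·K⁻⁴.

P ≈ 99.2 W

Steady state: P = εσA T⁴.
A = 4πr² = 0.01461 m²; T⁴ = (703)⁴ = 2.442×10¹¹ K⁴.
P = 0.49 × 5.67×10⁻⁸ × 0.01461 × 2.442×10¹¹.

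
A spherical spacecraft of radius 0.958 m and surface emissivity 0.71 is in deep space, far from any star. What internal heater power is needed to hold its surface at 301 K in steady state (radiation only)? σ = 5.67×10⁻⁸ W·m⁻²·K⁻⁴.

P = εσ·4πr²·T⁴.
4πr² = 11.53 m²; T⁴ = 8.209×10⁹ K⁴.
P = 0.71·5.67×10⁻⁸·11.53·8.209×10⁹.

P ≈ 3810 W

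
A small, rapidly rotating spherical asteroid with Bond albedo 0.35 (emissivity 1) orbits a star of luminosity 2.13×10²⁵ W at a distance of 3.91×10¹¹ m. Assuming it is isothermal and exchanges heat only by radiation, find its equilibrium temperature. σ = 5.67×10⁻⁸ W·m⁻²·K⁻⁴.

T ≈ 75.1 K

First find the stellar flux at distance d: S = L/(4πd²) = 2.13×10²⁵/(4π·(3.91×10¹¹)²) = 11.09 W/m².
For an isothermal sphere, absorbed (1−a)S·πr² = emitted σ·4πr²·T⁴, so T⁴ = (1−a)S/(4σ).
T⁴ = 0.650·11.09/(4·5.67×10⁻⁸) = 3.178×10⁷ K⁴.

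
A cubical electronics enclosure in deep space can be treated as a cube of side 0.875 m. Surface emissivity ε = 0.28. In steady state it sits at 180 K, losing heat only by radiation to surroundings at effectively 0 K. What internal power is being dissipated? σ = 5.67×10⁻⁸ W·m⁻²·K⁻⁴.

P ≈ 76.6 W

Steady state: P = εσA T⁴.
A = 6L² = 4.594 m²; T⁴ = (180)⁴ = 1.050×10⁹ K⁴.
P = 0.28 × 5.67×10⁻⁸ × 4.594 × 1.050×10⁹.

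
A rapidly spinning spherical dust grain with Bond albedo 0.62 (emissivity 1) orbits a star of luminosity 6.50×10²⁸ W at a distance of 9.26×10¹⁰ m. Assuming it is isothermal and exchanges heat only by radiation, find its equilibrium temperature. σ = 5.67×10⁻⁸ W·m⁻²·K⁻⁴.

First find the stellar flux at distance d: S = L/(4πd²) = 6.50×10²⁸/(4π·(9.26×10¹⁰)²) = 6.032×10⁵ W/m².
For an isothermal sphere, absorbed (1−a)S·πr² = emitted σ·4πr²·T⁴, so T⁴ = (1−a)S/(4σ).
T⁴ = 0.380·6.032×10⁵/(4·5.67×10⁻⁸) = 1.011×10¹² K⁴.

T ≈ 1000 K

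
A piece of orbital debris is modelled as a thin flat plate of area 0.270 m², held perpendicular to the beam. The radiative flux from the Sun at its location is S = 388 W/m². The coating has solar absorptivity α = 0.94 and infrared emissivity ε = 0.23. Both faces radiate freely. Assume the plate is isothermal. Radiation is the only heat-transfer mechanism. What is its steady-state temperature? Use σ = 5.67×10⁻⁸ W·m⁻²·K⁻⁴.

At equilibrium, absorbed power = emitted power.
Absorbing cross-section = A = 0.2700 m²; emitting surface = 2A = 0.5400 m² (ratio 2).
αS·A_cross = εσ·A_surf·T⁴  ⇒  T⁴ = αS/(ε·2σ).
T⁴ = 0.940·388/(0.23·2·5.67×10⁻⁸) = 1.398×10¹⁰ K⁴.
T = (1.398×10¹⁰)^(1/4).

T ≈ 344 K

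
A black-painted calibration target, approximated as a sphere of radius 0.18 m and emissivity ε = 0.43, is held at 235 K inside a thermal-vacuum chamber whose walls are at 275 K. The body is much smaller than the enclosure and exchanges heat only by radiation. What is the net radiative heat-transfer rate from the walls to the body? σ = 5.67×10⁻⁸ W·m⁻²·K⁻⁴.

For a small grey body in a large enclosure: P_net = εσA(T_body⁴ − T_wall⁴).
A = 4πr² = 0.4072 m²; T_body⁴ − T_wall⁴ = 3.050×10⁹ − 5.719×10⁹ = -2.669×10⁹ K⁴.
|P_net| = 0.43·5.67×10⁻⁸·0.4072·2.669×10⁹.

P_net ≈ 26.5 W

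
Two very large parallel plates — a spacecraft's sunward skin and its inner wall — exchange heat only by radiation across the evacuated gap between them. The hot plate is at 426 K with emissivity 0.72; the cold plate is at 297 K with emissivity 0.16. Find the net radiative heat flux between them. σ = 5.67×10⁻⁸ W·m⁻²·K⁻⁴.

q ≈ 215 W/m²

For two infinite grey parallel plates, q = σ(T₁⁴ − T₂⁴)/(1/ε₁ + 1/ε₂ − 1).
T₁⁴ − T₂⁴ = 3.293×10¹⁰ − 7.781×10⁹ = 2.515×10¹⁰ K⁴.
1/ε₁ + 1/ε₂ − 1 = 1.389 + 6.250 − 1 = 6.639.
q = 5.67×10⁻⁸ × 2.515×10¹⁰ / 6.639.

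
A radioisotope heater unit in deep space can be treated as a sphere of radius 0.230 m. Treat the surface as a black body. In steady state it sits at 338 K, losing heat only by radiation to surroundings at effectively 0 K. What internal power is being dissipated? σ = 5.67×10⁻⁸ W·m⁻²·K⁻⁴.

P ≈ 492 W

Steady state: P = εσA T⁴.
A = 4πr² = 0.6648 m²; T⁴ = (338)⁴ = 1.305×10¹⁰ K⁴.
P = 1.0 × 5.67×10⁻⁸ × 0.6648 × 1.305×10¹⁰.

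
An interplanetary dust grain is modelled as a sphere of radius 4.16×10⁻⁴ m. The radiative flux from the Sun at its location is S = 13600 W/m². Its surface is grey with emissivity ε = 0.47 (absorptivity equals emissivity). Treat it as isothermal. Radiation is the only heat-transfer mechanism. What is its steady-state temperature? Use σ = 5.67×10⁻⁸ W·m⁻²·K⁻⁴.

At equilibrium, absorbed power = emitted power.
Absorbing cross-section = πr² = 5.437×10⁻⁷ m²; emitting surface = 4πr² = 2.175×10⁻⁶ m² (ratio 4).
εS·A_cross = εσ·A_surf·T⁴  ⇒  T⁴ = S/(4σ)   (ε cancels).
T⁴ = 13600/(4·5.67×10⁻⁸) = 5.996×10¹⁰ K⁴.
T = (5.996×10¹⁰)^(1/4).

T ≈ 495 K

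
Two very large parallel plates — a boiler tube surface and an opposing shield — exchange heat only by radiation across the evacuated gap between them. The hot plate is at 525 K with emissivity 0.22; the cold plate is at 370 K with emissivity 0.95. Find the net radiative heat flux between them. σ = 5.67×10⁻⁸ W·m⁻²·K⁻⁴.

For two infinite grey parallel plates, q = σ(T₁⁴ − T₂⁴)/(1/ε₁ + 1/ε₂ − 1).
T₁⁴ − T₂⁴ = 7.597×10¹⁰ − 1.874×10¹⁰ = 5.723×10¹⁰ K⁴.
1/ε₁ + 1/ε₂ − 1 = 4.545 + 1.053 − 1 = 4.598.
q = 5.67×10⁻⁸ × 5.723×10¹⁰ / 4.598.

q ≈ 706 W/m²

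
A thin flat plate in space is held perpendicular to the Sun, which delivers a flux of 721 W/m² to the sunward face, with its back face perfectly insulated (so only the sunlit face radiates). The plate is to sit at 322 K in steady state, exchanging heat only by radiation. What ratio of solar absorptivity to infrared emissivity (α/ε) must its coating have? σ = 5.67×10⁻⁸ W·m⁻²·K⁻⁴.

α/ε ≈ 0.845

Balance: αS·A = εσ·1A·T⁴ ⇒ α/ε = σT⁴/S.
α/ε = 5.67×10⁻⁸·(322)⁴/721 = 5.67×10⁻⁸·1.075×10¹⁰/721.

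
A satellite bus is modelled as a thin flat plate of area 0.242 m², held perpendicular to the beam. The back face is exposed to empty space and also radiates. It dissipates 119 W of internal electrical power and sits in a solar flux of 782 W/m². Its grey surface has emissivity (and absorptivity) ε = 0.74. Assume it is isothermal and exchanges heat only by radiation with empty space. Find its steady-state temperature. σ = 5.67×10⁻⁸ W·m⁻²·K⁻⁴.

At steady state, absorbed solar power + internal power = radiated power.
Absorbed: α·S·A_cross = 0.74·782·0.2420 = 140.0 W (cross-section A).
Total input = 140.0 + 119 = 259.0 W.
Radiated: εσ·A_surf·T⁴ with A_surf = 2A = 0.4840 m².
T⁴ = 259.0/(0.74·5.67×10⁻⁸·0.4840) = 1.276×10¹⁰ K⁴.

T ≈ 336 K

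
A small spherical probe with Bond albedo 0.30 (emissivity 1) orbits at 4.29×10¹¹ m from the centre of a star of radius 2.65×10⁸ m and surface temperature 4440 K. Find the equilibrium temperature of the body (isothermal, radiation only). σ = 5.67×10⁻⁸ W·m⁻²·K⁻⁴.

T ≈ 71.4 K

The star's surface emits σT_*⁴; at distance d the flux is S = σT_*⁴(R_*/d)².
S = 5.67×10⁻⁸·(4440)⁴·(2.65×10⁸/4.29×10¹¹)² = 8.408 W/m².
For an isothermal sphere T⁴ = (1−a)S/(4σ) = 2.595×10⁷ K⁴.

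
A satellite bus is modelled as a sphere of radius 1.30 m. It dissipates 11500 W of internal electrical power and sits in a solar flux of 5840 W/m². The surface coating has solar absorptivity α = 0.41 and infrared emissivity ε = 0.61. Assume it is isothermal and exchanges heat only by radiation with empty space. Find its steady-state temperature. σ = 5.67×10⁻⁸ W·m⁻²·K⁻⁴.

T ≈ 426 K

At steady state, absorbed solar power + internal power = radiated power.
Absorbed: α·S·A_cross = 0.41·5840·5.309 = 12710 W (cross-section πr²).
Total input = 12710 + 11500 = 24210 W.
Radiated: εσ·A_surf·T⁴ with A_surf = 4πr² = 21.24 m².
T⁴ = 24210/(0.61·5.67×10⁻⁸·21.24) = 3.296×10¹⁰ K⁴.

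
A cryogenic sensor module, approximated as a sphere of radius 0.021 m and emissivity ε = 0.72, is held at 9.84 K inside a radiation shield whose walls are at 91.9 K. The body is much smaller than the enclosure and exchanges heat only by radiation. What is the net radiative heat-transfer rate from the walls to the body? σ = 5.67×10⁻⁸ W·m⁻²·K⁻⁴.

P_net ≈ 0.0161 W

For a small grey body in a large enclosure: P_net = εσA(T_body⁴ − T_wall⁴).
A = 4πr² = 0.005542 m²; T_body⁴ − T_wall⁴ = 9375 − 7.133×10⁷ = -7.132×10⁷ K⁴.
|P_net| = 0.72·5.67×10⁻⁸·0.005542·7.132×10⁷.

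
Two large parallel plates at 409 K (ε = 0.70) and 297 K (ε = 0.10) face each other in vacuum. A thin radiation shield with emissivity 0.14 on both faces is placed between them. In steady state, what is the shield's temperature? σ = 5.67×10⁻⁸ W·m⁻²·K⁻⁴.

In steady state the net flux on the hot side equals that on the cold side.
σ(T₁⁴−T_s⁴)/D₁ = σ(T_s⁴−T₂⁴)/D₂, with D₁ = 1/ε₁+1/ε_s−1 = 7.571, D₂ = 1/ε_s+1/ε₂−1 = 16.14.
Solve for T_s⁴: T_s⁴ = (D₂·T₁⁴ + D₁·T₂⁴)/(D₁+D₂) = 2.153×10¹⁰ K⁴.

T_s ≈ 383 K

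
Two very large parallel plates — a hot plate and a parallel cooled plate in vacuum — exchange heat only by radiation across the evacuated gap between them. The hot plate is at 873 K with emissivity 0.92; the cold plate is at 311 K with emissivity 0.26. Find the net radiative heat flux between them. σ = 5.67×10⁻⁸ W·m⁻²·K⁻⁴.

For two infinite grey parallel plates, q = σ(T₁⁴ − T₂⁴)/(1/ε₁ + 1/ε₂ − 1).
T₁⁴ − T₂⁴ = 5.808×10¹¹ − 9.355×10⁹ = 5.715×10¹¹ K⁴.
1/ε₁ + 1/ε₂ − 1 = 1.087 + 3.846 − 1 = 3.933.
q = 5.67×10⁻⁸ × 5.715×10¹¹ / 3.933.

q ≈ 8240 W/m²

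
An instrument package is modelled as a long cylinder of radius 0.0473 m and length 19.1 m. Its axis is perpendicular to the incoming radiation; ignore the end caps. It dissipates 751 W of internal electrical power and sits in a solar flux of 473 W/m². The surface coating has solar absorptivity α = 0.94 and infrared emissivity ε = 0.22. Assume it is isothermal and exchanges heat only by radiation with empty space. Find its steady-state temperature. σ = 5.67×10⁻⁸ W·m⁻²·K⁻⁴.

At steady state, absorbed solar power + internal power = radiated power.
Absorbed: α·S·A_cross = 0.94·473·1.807 = 803.4 W (cross-section 2rL).
Total input = 803.4 + 751 = 1554 W.
Radiated: εσ·A_surf·T⁴ with A_surf = 2πrL = 5.676 m².
T⁴ = 1554/(0.22·5.67×10⁻⁸·5.676) = 2.195×10¹⁰ K⁴.

T ≈ 385 K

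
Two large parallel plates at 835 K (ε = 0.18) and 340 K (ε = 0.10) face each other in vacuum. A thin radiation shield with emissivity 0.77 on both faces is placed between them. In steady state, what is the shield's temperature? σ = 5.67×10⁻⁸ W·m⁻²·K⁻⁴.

In steady state the net flux on the hot side equals that on the cold side.
σ(T₁⁴−T_s⁴)/D₁ = σ(T_s⁴−T₂⁴)/D₂, with D₁ = 1/ε₁+1/ε_s−1 = 5.854, D₂ = 1/ε_s+1/ε₂−1 = 10.30.
Solve for T_s⁴: T_s⁴ = (D₂·T₁⁴ + D₁·T₂⁴)/(D₁+D₂) = 3.148×10¹¹ K⁴.

T_s ≈ 749 K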